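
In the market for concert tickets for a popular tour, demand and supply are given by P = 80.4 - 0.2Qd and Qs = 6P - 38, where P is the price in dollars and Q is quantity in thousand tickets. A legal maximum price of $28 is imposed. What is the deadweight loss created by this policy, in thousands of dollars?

950.4

Rearranging demand gives Qd = 402 - 5P. Without the control the market clears where 402 - 5P = 6P - 38, i.e. P* = 40 and Q* = 202.
Since 28 < 40, the ceiling is binding.
At P = 28: Qd = 402 - 5·28 = 262 and Qs = 6·28 - 38 = 130.
Quantity traded falls to 130. At Q = 130 the demand price is (402 - 130)/5 = 54.4 and the supply price is (38 + 130)/6 = 28.
Deadweight loss = ½ · (54.4 - 28) · (202 - 130) = ½ · 26.4 · 72 = 950.4.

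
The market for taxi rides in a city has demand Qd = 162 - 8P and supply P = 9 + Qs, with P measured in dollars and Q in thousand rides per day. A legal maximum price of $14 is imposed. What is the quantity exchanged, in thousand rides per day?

5

Rearranging supply gives Qs = P - 9. Equilibrium: 162 - 8P = P - 9, so 171 = 9P and P* = 19, Q* = 10.
Because the ceiling (14) lies below the market-clearing price, it is binding.
At P = 14: Qd = 162 - 8·14 = 50 and Qs = 14 - 9 = 5.
The quantity actually transacted is the short side, supply: 5.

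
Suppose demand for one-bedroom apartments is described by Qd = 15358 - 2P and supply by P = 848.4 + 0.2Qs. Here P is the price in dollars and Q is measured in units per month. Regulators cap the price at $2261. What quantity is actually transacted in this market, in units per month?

7063

Rearranging supply gives Qs = 5P - 4242. Equilibrium: 15358 - 2P = 5P - 4242, so 19600 = 7P and P* = 2800, Q* = 9758.
Since 2261 < 2800, the ceiling is binding.
At P = 2261: Qd = 15358 - 2·2261 = 10836 and Qs = 5·2261 - 4242 = 7063.
The quantity actually transacted is the short side, supply: 7063.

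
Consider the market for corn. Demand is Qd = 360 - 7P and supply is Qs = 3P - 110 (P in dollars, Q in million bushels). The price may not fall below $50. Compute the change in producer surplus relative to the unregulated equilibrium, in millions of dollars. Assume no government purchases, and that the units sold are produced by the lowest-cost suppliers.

-43.5

Without the control the market clears where 360 - 7P = 3P - 110, i.e. P* = 47 and Q* = 31.
Because the floor (50) lies above the market-clearing price, it is binding.
At P = 50: Qd = 360 - 7·50 = 10 and Qs = 3·50 - 110 = 40.
Producer surplus without the control is ½ · (47 - 110/3) · 31 = 961/6.
With the floor, 10 units are sold at 50. The supply price at Q = 10 is 40, so PS = ½ · [(50 - 110/3) + (50 - 40)] · 10 = 350/3.
Change in producer surplus = 350/3 - 961/6 = -43.5.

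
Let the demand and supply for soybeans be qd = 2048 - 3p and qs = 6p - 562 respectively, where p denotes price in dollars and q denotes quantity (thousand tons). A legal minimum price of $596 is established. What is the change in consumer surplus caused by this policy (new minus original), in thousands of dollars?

-220014

Setting quantity demanded equal to quantity supplied, 2048 - 3p = 6p - 562, gives p* = 290 and q* = 1178.
The floor of 596 is above the equilibrium price 290, so it binds.
At p = 596: qd = 2048 - 3·596 = 260 and qs = 6·596 - 562 = 3014.
Consumer surplus without the control is ½ · (2048/3 - 290) · 1178 = 693842/3.
With the floor, consumers buy 260 units at 596, so CS = ½ · (2048/3 - 596) · 260 = 33800/3.
Change in consumer surplus = 33800/3 - 693842/3 = -220014.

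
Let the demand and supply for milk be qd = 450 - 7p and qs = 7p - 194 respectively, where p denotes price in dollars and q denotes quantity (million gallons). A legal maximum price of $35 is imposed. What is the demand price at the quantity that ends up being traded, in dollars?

In a free market, 450 - 7p = 7p - 194 gives the equilibrium p* = 46, q* = 128.
The ceiling of 35 is below the equilibrium price 46, so it binds.
At p = 35: qd = 450 - 7·35 = 205 and qs = 7·35 - 194 = 51.
Only 51 units reach the market. On the demand curve, the marginal buyer's willingness to pay at q = 51 is (450 - 51)/7 = 57.

57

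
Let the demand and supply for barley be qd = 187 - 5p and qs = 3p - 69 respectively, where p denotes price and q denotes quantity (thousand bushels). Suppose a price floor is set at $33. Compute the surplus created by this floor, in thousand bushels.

Setting quantity demanded equal to quantity supplied, 187 - 5p = 3p - 69, gives p* = 32 and q* = 27.
The floor of 33 is above the equilibrium price 32, so it binds.
At p = 33: qd = 187 - 5·33 = 22 and qs = 3·33 - 69 = 30.
Surplus = qs - qd = 30 - 22 = 8.

8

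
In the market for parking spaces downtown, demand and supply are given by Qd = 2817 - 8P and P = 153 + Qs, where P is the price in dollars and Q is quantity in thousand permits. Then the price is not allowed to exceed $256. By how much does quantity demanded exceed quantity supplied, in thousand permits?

666

Rearranging supply gives Qs = P - 153. Equilibrium: 2817 - 8P = P - 153, so 2970 = 9P and P* = 330, Q* = 177.
Because the ceiling (256) lies below the market-clearing price, it is binding.
At P = 256: Qd = 2817 - 8·256 = 769 and Qs = 256 - 153 = 103.
Shortage = Qd - Qs = 769 - 103 = 666.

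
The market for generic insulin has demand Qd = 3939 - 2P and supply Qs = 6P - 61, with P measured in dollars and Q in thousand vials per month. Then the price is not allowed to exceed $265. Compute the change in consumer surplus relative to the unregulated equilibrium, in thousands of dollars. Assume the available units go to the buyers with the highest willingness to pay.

In a free market, 3939 - 2P = 6P - 61 gives the equilibrium P* = 500, Q* = 2939.
The ceiling of 265 is below the equilibrium price 500, so it binds.
At P = 265: Qd = 3939 - 2·265 = 3409 and Qs = 6·265 - 61 = 1529.
Consumer surplus without the control is ½ · (1969.5 - 500) · 2939 = 2159430.25.
With the ceiling, 1529 units are sold at 265 (assume they go to the highest-value buyers). The demand price at Q = 1529 is 1205, so CS = ½ · [(1969.5 - 265) + (1205 - 265)] · 1529 = 2021720.25.
Change in consumer surplus = 2021720.25 - 2159430.25 = -137710.

-137710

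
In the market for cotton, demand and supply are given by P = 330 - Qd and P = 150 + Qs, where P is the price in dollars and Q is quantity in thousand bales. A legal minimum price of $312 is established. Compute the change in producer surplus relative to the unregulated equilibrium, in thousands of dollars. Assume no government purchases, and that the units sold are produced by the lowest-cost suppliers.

-1296

Rearranging demand gives Qd = 330 - P; rearranging supply gives Qs = P - 150. Setting quantity demanded equal to quantity supplied, 330 - P = P - 150, gives P* = 240 and Q* = 90.
Because the floor (312) lies above the market-clearing price, it is binding.
At P = 312: Qd = 330 - 312 = 18 and Qs = 312 - 150 = 162.
Producer surplus without the control is ½ · (240 - 150) · 90 = 4050.
With the floor, 18 units are sold at 312. The supply price at Q = 18 is 168, so PS = ½ · [(312 - 150) + (312 - 168)] · 18 = 2754.
Change in producer surplus = 2754 - 4050 = -1296.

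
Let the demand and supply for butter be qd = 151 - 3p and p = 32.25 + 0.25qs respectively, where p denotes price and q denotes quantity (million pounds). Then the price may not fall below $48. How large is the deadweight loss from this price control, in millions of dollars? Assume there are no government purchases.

168

Rearranging supply gives qs = 4p - 129. In a free market, 151 - 3p = 4p - 129 gives the equilibrium p* = 40, q* = 31.
The floor of 48 is above the equilibrium price 40, so it binds.
At p = 48: qd = 151 - 3·48 = 7 and qs = 4·48 - 129 = 63.
Quantity traded falls to 7. At q = 7 the demand price is (151 - 7)/3 = 48 and the supply price is (129 + 7)/4 = 34.
Deadweight loss = ½ · (48 - 34) · (31 - 7) = ½ · 14 · 24 = 168.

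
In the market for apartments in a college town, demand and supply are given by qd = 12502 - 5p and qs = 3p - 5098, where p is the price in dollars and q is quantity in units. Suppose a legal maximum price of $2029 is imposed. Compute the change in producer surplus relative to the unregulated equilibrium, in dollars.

-212980.5

Setting quantity demanded equal to quantity supplied, 12502 - 5p = 3p - 5098, gives p* = 2200 and q* = 1502.
Since 2029 < 2200, the ceiling is binding.
At p = 2029: qd = 12502 - 5·2029 = 2357 and qs = 3·2029 - 5098 = 989.
Producer surplus without the control is ½ · (2200 - 5098/3) · 1502 = 1128002/3.
With the ceiling, producers sell 989 units at 2029, so PS = ½ · (2029 - 5098/3) · 989 = 978121/6.
Change in producer surplus = 978121/6 - 1128002/3 = -212980.5.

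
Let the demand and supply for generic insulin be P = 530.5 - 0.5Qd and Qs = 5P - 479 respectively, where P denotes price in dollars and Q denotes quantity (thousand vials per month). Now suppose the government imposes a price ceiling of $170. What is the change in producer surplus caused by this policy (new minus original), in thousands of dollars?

-24800

Rearranging demand gives Qd = 1061 - 2P. In a free market, 1061 - 2P = 5P - 479 gives the equilibrium P* = 220, Q* = 621.
Because the ceiling (170) lies below the market-clearing price, it is binding.
At P = 170: Qd = 1061 - 2·170 = 721 and Qs = 5·170 - 479 = 371.
Producer surplus without the control is ½ · (220 - 95.8) · 621 = 38564.1.
With the ceiling, producers sell 371 units at 170, so PS = ½ · (170 - 95.8) · 371 = 13764.1.
Change in producer surplus = 13764.1 - 38564.1 = -24800.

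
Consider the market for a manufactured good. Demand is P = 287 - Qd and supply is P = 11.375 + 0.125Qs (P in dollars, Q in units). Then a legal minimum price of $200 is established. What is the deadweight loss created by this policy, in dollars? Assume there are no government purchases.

Rearranging demand gives Qd = 287 - P; rearranging supply gives Qs = 8P - 91. In a free market, 287 - P = 8P - 91 gives the equilibrium P* = 42, Q* = 245.
The floor of 200 is above the equilibrium price 42, so it binds.
At P = 200: Qd = 287 - 200 = 87 and Qs = 8·200 - 91 = 1509.
Quantity traded falls to 87. At Q = 87 the demand price is 287 - 87 = 200 and the supply price is (91 + 87)/8 = 22.25.
Deadweight loss = ½ · (200 - 22.25) · (245 - 87) = ½ · 177.75 · 158 = 14042.25.

14042.25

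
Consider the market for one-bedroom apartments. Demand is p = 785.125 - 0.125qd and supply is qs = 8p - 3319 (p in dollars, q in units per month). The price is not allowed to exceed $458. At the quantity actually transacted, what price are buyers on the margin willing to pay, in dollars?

Rearranging demand gives qd = 6281 - 8p. In a free market, 6281 - 8p = 8p - 3319 gives the equilibrium p* = 600, q* = 1481.
The ceiling of 458 is below the equilibrium price 600, so it binds.
At p = 458: qd = 6281 - 8·458 = 2617 and qs = 8·458 - 3319 = 345.
Only 345 units reach the market. On the demand curve, the marginal buyer's willingness to pay at q = 345 is (6281 - 345)/8 = 742.

742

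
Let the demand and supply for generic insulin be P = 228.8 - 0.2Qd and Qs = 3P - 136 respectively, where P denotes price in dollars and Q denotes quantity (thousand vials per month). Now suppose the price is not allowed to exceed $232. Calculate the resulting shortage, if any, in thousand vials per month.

0

Rearranging demand gives Qd = 1144 - 5P. Setting quantity demanded equal to quantity supplied, 1144 - 5P = 3P - 136, gives P* = 160 and Q* = 344.
The ceiling of 232 is above the equilibrium price 160, so it is not binding; the market clears at P* = 160, Q* = 344.
Since the control does not bind, there is no shortage.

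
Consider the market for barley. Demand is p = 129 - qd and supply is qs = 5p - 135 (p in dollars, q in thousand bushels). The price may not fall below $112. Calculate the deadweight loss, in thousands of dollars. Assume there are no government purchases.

2774.4

Rearranging demand gives qd = 129 - p. Without the control the market clears where 129 - p = 5p - 135, i.e. p* = 44 and q* = 85.
Because the floor (112) lies above the market-clearing price, it is binding.
At p = 112: qd = 129 - 112 = 17 and qs = 5·112 - 135 = 425.
Quantity traded falls to 17. At q = 17 the demand price is 129 - 17 = 112 and the supply price is (135 + 17)/5 = 30.4.
Deadweight loss = ½ · (112 - 30.4) · (85 - 17) = ½ · 81.6 · 68 = 2774.4.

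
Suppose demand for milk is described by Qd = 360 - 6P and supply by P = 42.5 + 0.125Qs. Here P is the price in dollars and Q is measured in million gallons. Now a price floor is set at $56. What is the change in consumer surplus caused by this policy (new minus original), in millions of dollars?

Rearranging supply gives Qs = 8P - 340. Without the control the market clears where 360 - 6P = 8P - 340, i.e. P* = 50 and Q* = 60.
The floor of 56 is above the equilibrium price 50, so it binds.
At P = 56: Qd = 360 - 6·56 = 24 and Qs = 8·56 - 340 = 108.
Consumer surplus without the control is ½ · (60 - 50) · 60 = 300.
With the floor, consumers buy 24 units at 56, so CS = ½ · (60 - 56) · 24 = 48.
Change in consumer surplus = 48 - 300 = -252.

-252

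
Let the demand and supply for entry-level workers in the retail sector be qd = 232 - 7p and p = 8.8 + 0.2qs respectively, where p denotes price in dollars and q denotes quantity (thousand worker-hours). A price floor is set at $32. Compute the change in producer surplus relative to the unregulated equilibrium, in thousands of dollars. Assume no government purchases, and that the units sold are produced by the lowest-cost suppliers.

-324.9

Rearranging supply gives qs = 5p - 44. Setting quantity demanded equal to quantity supplied, 232 - 7p = 5p - 44, gives p* = 23 and q* = 71.
The floor of 32 is above the equilibrium price 23, so it binds.
At p = 32: qd = 232 - 7·32 = 8 and qs = 5·32 - 44 = 116.
Producer surplus without the control is ½ · (23 - 8.8) · 71 = 504.1.
With the floor, 8 units are sold at 32. The supply price at q = 8 is 10.4, so PS = ½ · [(32 - 8.8) + (32 - 10.4)] · 8 = 179.2.
Change in producer surplus = 179.2 - 504.1 = -324.9.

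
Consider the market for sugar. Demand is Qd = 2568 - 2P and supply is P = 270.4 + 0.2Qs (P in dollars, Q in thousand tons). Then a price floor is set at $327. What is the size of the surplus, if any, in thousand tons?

0

Rearranging supply gives Qs = 5P - 1352. Without the control the market clears where 2568 - 2P = 5P - 1352, i.e. P* = 560 and Q* = 1448.
Since 327 is below P* = 560, the floor does not bind and the free-market outcome prevails.
Since the control does not bind, there is no surplus.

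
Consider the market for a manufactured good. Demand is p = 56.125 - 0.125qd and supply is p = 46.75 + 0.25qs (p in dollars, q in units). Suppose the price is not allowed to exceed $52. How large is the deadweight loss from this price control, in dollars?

3

Rearranging demand gives qd = 449 - 8p; rearranging supply gives qs = 4p - 187. In a free market, 449 - 8p = 4p - 187 gives the equilibrium p* = 53, q* = 25.
The ceiling of 52 is below the equilibrium price 53, so it binds.
At p = 52: qd = 449 - 8·52 = 33 and qs = 4·52 - 187 = 21.
Quantity traded falls to 21. At q = 21 the demand price is (449 - 21)/8 = 53.5 and the supply price is (187 + 21)/4 = 52.
Deadweight loss = ½ · (53.5 - 52) · (25 - 21) = ½ · 1.5 · 4 = 3.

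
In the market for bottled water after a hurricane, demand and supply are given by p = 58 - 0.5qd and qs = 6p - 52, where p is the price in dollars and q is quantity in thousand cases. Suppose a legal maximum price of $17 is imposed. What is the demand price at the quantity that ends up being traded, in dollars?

Rearranging demand gives qd = 116 - 2p. Equilibrium: 116 - 2p = 6p - 52, so 168 = 8p and p* = 21, q* = 74.
Because the ceiling (17) lies below the market-clearing price, it is binding.
At p = 17: qd = 116 - 2·17 = 82 and qs = 6·17 - 52 = 50.
Only 50 units reach the market. On the demand curve, the marginal buyer's willingness to pay at q = 50 is (116 - 50)/2 = 33.

33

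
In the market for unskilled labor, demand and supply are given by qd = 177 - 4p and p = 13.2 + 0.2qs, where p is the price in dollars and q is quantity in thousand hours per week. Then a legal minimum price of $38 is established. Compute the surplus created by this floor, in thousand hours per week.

99

Rearranging supply gives qs = 5p - 66. Without the control the market clears where 177 - 4p = 5p - 66, i.e. p* = 27 and q* = 69.
Since 38 > 27, the floor is binding.
At p = 38: qd = 177 - 4·38 = 25 and qs = 5·38 - 66 = 124.
Surplus = qs - qd = 124 - 25 = 99.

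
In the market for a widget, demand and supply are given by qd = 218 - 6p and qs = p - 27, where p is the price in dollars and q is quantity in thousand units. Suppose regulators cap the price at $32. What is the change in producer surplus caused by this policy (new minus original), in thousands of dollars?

Without the control the market clears where 218 - 6p = p - 27, i.e. p* = 35 and q* = 8.
Since 32 < 35, the ceiling is binding.
At p = 32: qd = 218 - 6·32 = 26 and qs = 32 - 27 = 5.
Producer surplus without the control is ½ · (35 - 27) · 8 = 32.
With the ceiling, producers sell 5 units at 32, so PS = ½ · (32 - 27) · 5 = 12.5.
Change in producer surplus = 12.5 - 32 = -19.5.

-19.5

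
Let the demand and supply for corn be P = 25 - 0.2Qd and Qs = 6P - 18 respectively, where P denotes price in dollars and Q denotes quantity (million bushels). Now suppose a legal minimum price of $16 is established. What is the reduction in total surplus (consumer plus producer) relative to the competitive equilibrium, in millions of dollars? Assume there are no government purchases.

41.25

Rearranging demand gives Qd = 125 - 5P. Equilibrium: 125 - 5P = 6P - 18, so 143 = 11P and P* = 13, Q* = 60.
Because the floor (16) lies above the market-clearing price, it is binding.
At P = 16: Qd = 125 - 5·16 = 45 and Qs = 6·16 - 18 = 78.
Quantity traded falls to 45. At Q = 45 the demand price is (125 - 45)/5 = 16 and the supply price is (18 + 45)/6 = 10.5.
Deadweight loss = ½ · (16 - 10.5) · (60 - 45) = ½ · 5.5 · 15 = 41.25.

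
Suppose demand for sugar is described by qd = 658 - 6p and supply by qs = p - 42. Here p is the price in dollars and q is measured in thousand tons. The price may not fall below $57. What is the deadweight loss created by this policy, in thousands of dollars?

Setting quantity demanded equal to quantity supplied, 658 - 6p = p - 42, gives p* = 100 and q* = 58.
Since 57 is below p* = 100, the floor does not bind and the free-market outcome prevails.
Since the control does not bind, no trades are prevented and deadweight loss is zero.

0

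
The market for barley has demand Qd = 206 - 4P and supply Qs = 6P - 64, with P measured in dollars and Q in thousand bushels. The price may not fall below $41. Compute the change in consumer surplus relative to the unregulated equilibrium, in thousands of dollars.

Equilibrium: 206 - 4P = 6P - 64, so 270 = 10P and P* = 27, Q* = 98.
The floor of 41 is above the equilibrium price 27, so it binds.
At P = 41: Qd = 206 - 4·41 = 42 and Qs = 6·41 - 64 = 182.
Consumer surplus without the control is ½ · (51.5 - 27) · 98 = 1200.5.
With the floor, consumers buy 42 units at 41, so CS = ½ · (51.5 - 41) · 42 = 220.5.
Change in consumer surplus = 220.5 - 1200.5 = -980.

-980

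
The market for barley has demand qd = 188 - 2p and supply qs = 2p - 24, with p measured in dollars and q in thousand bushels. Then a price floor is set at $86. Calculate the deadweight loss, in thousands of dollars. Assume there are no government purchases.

2178

Equilibrium: 188 - 2p = 2p - 24, so 212 = 4p and p* = 53, q* = 82.
Because the floor (86) lies above the market-clearing price, it is binding.
At p = 86: qd = 188 - 2·86 = 16 and qs = 2·86 - 24 = 148.
Quantity traded falls to 16. At q = 16 the demand price is (188 - 16)/2 = 86 and the supply price is (24 + 16)/2 = 20.
Deadweight loss = ½ · (86 - 20) · (82 - 16) = ½ · 66 · 66 = 2178.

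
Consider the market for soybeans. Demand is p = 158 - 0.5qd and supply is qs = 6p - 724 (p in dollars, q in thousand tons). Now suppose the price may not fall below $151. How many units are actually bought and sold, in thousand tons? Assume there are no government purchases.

14

Rearranging demand gives qd = 316 - 2p. Without the control the market clears where 316 - 2p = 6p - 724, i.e. p* = 130 and q* = 56.
Since 151 > 130, the floor is binding.
At p = 151: qd = 316 - 2·151 = 14 and qs = 6·151 - 724 = 182.
The quantity actually transacted is the short side, demand: 14.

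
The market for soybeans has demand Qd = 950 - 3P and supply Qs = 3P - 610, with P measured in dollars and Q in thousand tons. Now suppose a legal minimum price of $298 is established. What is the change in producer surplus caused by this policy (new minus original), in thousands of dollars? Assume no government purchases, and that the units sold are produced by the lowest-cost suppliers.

Setting quantity demanded equal to quantity supplied, 950 - 3P = 3P - 610, gives P* = 260 and Q* = 170.
Since 298 > 260, the floor is binding.
At P = 298: Qd = 950 - 3·298 = 56 and Qs = 3·298 - 610 = 284.
Producer surplus without the control is ½ · (260 - 610/3) · 170 = 14450/3.
With the floor, 56 units are sold at 298. The supply price at Q = 56 is 222, so PS = ½ · [(298 - 610/3) + (298 - 222)] · 56 = 14336/3.
Change in producer surplus = 14336/3 - 14450/3 = -38.

-38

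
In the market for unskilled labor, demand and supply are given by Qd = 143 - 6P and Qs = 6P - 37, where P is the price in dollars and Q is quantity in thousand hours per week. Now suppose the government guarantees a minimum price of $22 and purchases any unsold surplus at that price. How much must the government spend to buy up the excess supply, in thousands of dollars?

1848

Equilibrium: 143 - 6P = 6P - 37, so 180 = 12P and P* = 15, Q* = 53.
Since 22 > 15, the floor is binding.
At P = 22: Qd = 143 - 6·22 = 11 and Qs = 6·22 - 37 = 95.
Surplus = Qs - Qd = 84.
Government expenditure = surplus × support price = 84 × 22 = 1848.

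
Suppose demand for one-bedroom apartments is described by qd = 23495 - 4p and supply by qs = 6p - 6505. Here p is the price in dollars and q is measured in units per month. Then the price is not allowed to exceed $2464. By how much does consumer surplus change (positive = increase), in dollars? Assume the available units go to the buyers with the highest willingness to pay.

Setting quantity demanded equal to quantity supplied, 23495 - 4p = 6p - 6505, gives p* = 3000 and q* = 11495.
Because the ceiling (2464) lies below the market-clearing price, it is binding.
At p = 2464: qd = 23495 - 4·2464 = 13639 and qs = 6·2464 - 6505 = 8279.
Consumer surplus without the control is ½ · (5873.75 - 3000) · 11495 = 16516878.125.
With the ceiling, 8279 units are sold at 2464 (assume they go to the highest-value buyers). The demand price at q = 8279 is 3804, so CS = ½ · [(5873.75 - 2464) + (3804 - 2464)] · 8279 = 19661590.125.
Change in consumer surplus = 19661590.125 - 16516878.125 = 3144712.

3144712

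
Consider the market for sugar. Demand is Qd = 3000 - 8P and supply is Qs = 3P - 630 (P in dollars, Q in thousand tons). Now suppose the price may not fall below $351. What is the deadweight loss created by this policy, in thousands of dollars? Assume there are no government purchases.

6468

In a free market, 3000 - 8P = 3P - 630 gives the equilibrium P* = 330, Q* = 360.
Since 351 > 330, the floor is binding.
At P = 351: Qd = 3000 - 8·351 = 192 and Qs = 3·351 - 630 = 423.
Quantity traded falls to 192. At Q = 192 the demand price is (3000 - 192)/8 = 351 and the supply price is (630 + 192)/3 = 274.
Deadweight loss = ½ · (351 - 274) · (360 - 192) = ½ · 77 · 168 = 6468.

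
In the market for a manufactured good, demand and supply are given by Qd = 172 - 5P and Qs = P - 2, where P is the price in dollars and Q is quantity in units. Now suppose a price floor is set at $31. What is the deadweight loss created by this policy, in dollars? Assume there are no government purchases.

60

Equilibrium: 172 - 5P = P - 2, so 174 = 6P and P* = 29, Q* = 27.
Since 31 > 29, the floor is binding.
At P = 31: Qd = 172 - 5·31 = 17 and Qs = 31 - 2 = 29.
Quantity traded falls to 17. At Q = 17 the demand price is (172 - 17)/5 = 31 and the supply price is 2 + 17 = 19.
Deadweight loss = ½ · (31 - 19) · (27 - 17) = ½ · 12 · 10 = 60.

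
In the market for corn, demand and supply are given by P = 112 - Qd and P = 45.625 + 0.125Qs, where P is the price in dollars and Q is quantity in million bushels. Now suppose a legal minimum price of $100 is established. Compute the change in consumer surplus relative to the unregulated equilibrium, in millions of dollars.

Rearranging demand gives Qd = 112 - P; rearranging supply gives Qs = 8P - 365. Without the control the market clears where 112 - P = 8P - 365, i.e. P* = 53 and Q* = 59.
Because the floor (100) lies above the market-clearing price, it is binding.
At P = 100: Qd = 112 - 100 = 12 and Qs = 8·100 - 365 = 435.
Consumer surplus without the control is ½ · (112 - 53) · 59 = 1740.5.
With the floor, consumers buy 12 units at 100, so CS = ½ · (112 - 100) · 12 = 72.
Change in consumer surplus = 72 - 1740.5 = -1668.5.

-1668.5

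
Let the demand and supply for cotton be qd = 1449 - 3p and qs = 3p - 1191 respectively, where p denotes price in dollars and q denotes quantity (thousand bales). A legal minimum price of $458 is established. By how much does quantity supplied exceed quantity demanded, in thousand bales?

108

In a free market, 1449 - 3p = 3p - 1191 gives the equilibrium p* = 440, q* = 129.
Since 458 > 440, the floor is binding.
At p = 458: qd = 1449 - 3·458 = 75 and qs = 3·458 - 1191 = 183.
Surplus = qs - qd = 183 - 75 = 108.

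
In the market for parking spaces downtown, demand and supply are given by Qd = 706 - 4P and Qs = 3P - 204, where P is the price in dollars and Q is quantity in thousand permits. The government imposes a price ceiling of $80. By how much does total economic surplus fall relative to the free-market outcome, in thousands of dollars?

6562.5

In a free market, 706 - 4P = 3P - 204 gives the equilibrium P* = 130, Q* = 186.
The ceiling of 80 is below the equilibrium price 130, so it binds.
At P = 80: Qd = 706 - 4·80 = 386 and Qs = 3·80 - 204 = 36.
Quantity traded falls to 36. At Q = 36 the demand price is (706 - 36)/4 = 167.5 and the supply price is (204 + 36)/3 = 80.
Deadweight loss = ½ · (167.5 - 80) · (186 - 36) = ½ · 87.5 · 150 = 6562.5.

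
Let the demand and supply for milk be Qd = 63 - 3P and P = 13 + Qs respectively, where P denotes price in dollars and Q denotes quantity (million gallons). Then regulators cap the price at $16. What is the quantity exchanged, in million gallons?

Rearranging supply gives Qs = P - 13. Equilibrium: 63 - 3P = P - 13, so 76 = 4P and P* = 19, Q* = 6.
The ceiling of 16 is below the equilibrium price 19, so it binds.
At P = 16: Qd = 63 - 3·16 = 15 and Qs = 16 - 13 = 3.
The quantity actually transacted is the short side, supply: 3.

3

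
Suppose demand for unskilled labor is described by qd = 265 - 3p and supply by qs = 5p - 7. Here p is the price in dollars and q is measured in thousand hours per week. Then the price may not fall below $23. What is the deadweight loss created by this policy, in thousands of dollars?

0

Without the control the market clears where 265 - 3p = 5p - 7, i.e. p* = 34 and q* = 163.
Since 23 is below p* = 34, the floor does not bind and the free-market outcome prevails.
Since the control does not bind, no trades are prevented and deadweight loss is zero.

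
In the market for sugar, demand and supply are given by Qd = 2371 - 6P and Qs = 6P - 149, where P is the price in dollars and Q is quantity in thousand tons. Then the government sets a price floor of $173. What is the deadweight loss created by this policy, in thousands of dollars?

Without the control the market clears where 2371 - 6P = 6P - 149, i.e. P* = 210 and Q* = 1111.
The floor of 173 is below the equilibrium price 210, so it is not binding; the market clears at P* = 210, Q* = 1111.
Since the control does not bind, no trades are prevented and deadweight loss is zero.

0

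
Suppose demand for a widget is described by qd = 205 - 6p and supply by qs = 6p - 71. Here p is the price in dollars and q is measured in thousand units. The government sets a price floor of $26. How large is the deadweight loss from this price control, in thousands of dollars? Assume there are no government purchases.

54

Setting quantity demanded equal to quantity supplied, 205 - 6p = 6p - 71, gives p* = 23 and q* = 67.
Because the floor (26) lies above the market-clearing price, it is binding.
At p = 26: qd = 205 - 6·26 = 49 and qs = 6·26 - 71 = 85.
Quantity traded falls to 49. At q = 49 the demand price is (205 - 49)/6 = 26 and the supply price is (71 + 49)/6 = 20.
Deadweight loss = ½ · (26 - 20) · (67 - 49) = ½ · 6 · 18 = 54.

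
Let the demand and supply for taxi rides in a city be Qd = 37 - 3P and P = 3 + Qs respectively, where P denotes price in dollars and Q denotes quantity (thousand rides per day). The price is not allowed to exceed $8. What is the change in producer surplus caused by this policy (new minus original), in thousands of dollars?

Rearranging supply gives Qs = P - 3. Setting quantity demanded equal to quantity supplied, 37 - 3P = P - 3, gives P* = 10 and Q* = 7.
The ceiling of 8 is below the equilibrium price 10, so it binds.
At P = 8: Qd = 37 - 3·8 = 13 and Qs = 8 - 3 = 5.
Producer surplus without the control is ½ · (10 - 3) · 7 = 24.5.
With the ceiling, producers sell 5 units at 8, so PS = ½ · (8 - 3) · 5 = 12.5.
Change in producer surplus = 12.5 - 24.5 = -12.

-12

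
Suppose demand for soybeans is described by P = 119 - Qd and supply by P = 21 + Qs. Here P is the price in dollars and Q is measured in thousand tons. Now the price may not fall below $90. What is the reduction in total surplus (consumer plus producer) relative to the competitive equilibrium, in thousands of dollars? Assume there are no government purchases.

Rearranging demand gives Qd = 119 - P; rearranging supply gives Qs = P - 21. Without the control the market clears where 119 - P = P - 21, i.e. P* = 70 and Q* = 49.
The floor of 90 is above the equilibrium price 70, so it binds.
At P = 90: Qd = 119 - 90 = 29 and Qs = 90 - 21 = 69.
Quantity traded falls to 29. At Q = 29 the demand price is 119 - 29 = 90 and the supply price is 21 + 29 = 50.
Deadweight loss = ½ · (90 - 50) · (49 - 29) = ½ · 40 · 20 = 400.

400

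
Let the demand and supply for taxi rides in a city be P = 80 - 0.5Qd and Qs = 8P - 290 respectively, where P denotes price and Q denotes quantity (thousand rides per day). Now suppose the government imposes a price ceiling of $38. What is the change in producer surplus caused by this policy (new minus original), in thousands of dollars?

Rearranging demand gives Qd = 160 - 2P. Equilibrium: 160 - 2P = 8P - 290, so 450 = 10P and P* = 45, Q* = 70.
Since 38 < 45, the ceiling is binding.
At P = 38: Qd = 160 - 2·38 = 84 and Qs = 8·38 - 290 = 14.
Producer surplus without the control is ½ · (45 - 36.25) · 70 = 306.25.
With the ceiling, producers sell 14 units at 38, so PS = ½ · (38 - 36.25) · 14 = 12.25.
Change in producer surplus = 12.25 - 306.25 = -294.

-294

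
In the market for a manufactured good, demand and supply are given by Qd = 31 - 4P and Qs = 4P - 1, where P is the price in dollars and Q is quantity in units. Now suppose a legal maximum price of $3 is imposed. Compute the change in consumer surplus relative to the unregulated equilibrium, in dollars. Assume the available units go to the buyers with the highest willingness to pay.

9

Equilibrium: 31 - 4P = 4P - 1, so 32 = 8P and P* = 4, Q* = 15.
Since 3 < 4, the ceiling is binding.
At P = 3: Qd = 31 - 4·3 = 19 and Qs = 4·3 - 1 = 11.
Consumer surplus without the control is ½ · (7.75 - 4) · 15 = 28.125.
With the ceiling, 11 units are sold at 3 (assume they go to the highest-value buyers). The demand price at Q = 11 is 5, so CS = ½ · [(7.75 - 3) + (5 - 3)] · 11 = 37.125.
Change in consumer surplus = 37.125 - 28.125 = 9.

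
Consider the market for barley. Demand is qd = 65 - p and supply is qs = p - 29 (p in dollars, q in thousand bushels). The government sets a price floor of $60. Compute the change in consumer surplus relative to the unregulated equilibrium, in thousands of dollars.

-149.5

In a free market, 65 - p = p - 29 gives the equilibrium p* = 47, q* = 18.
The floor of 60 is above the equilibrium price 47, so it binds.
At p = 60: qd = 65 - 60 = 5 and qs = 60 - 29 = 31.
Consumer surplus without the control is ½ · (65 - 47) · 18 = 162.
With the floor, consumers buy 5 units at 60, so CS = ½ · (65 - 60) · 5 = 12.5.
Change in consumer surplus = 12.5 - 162 = -149.5.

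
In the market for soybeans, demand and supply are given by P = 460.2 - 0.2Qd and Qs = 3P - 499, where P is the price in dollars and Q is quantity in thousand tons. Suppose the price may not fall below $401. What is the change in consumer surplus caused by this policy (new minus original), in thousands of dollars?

Rearranging demand gives Qd = 2301 - 5P. Setting quantity demanded equal to quantity supplied, 2301 - 5P = 3P - 499, gives P* = 350 and Q* = 551.
Because the floor (401) lies above the market-clearing price, it is binding.
At P = 401: Qd = 2301 - 5·401 = 296 and Qs = 3·401 - 499 = 704.
Consumer surplus without the control is ½ · (460.2 - 350) · 551 = 30360.1.
With the floor, consumers buy 296 units at 401, so CS = ½ · (460.2 - 401) · 296 = 8761.6.
Change in consumer surplus = 8761.6 - 30360.1 = -21598.5.

-21598.5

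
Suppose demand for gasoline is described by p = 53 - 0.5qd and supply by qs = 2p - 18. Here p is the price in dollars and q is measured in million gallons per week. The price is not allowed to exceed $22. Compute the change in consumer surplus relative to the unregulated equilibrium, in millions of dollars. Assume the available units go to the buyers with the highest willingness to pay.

Rearranging demand gives qd = 106 - 2p. Setting quantity demanded equal to quantity supplied, 106 - 2p = 2p - 18, gives p* = 31 and q* = 44.
The ceiling of 22 is below the equilibrium price 31, so it binds.
At p = 22: qd = 106 - 2·22 = 62 and qs = 2·22 - 18 = 26.
Consumer surplus without the control is ½ · (53 - 31) · 44 = 484.
With the ceiling, 26 units are sold at 22 (assume they go to the highest-value buyers). The demand price at q = 26 is 40, so CS = ½ · [(53 - 22) + (40 - 22)] · 26 = 637.
Change in consumer surplus = 637 - 484 = 153.

153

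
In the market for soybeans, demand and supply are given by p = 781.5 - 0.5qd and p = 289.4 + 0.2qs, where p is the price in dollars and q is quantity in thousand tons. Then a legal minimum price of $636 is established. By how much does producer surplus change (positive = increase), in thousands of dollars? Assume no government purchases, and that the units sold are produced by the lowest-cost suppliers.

Rearranging demand gives qd = 1563 - 2p; rearranging supply gives qs = 5p - 1447. Without the control the market clears where 1563 - 2p = 5p - 1447, i.e. p* = 430 and q* = 703.
Because the floor (636) lies above the market-clearing price, it is binding.
At p = 636: qd = 1563 - 2·636 = 291 and qs = 5·636 - 1447 = 1733.
Producer surplus without the control is ½ · (430 - 289.4) · 703 = 49420.9.
With the floor, 291 units are sold at 636. The supply price at q = 291 is 347.6, so PS = ½ · [(636 - 289.4) + (636 - 347.6)] · 291 = 92392.5.
Change in producer surplus = 92392.5 - 49420.9 = 42971.6.

42971.6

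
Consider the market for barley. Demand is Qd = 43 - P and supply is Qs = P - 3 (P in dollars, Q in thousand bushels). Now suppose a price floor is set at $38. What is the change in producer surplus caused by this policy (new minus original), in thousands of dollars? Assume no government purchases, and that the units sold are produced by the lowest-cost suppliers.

Without the control the market clears where 43 - P = P - 3, i.e. P* = 23 and Q* = 20.
Because the floor (38) lies above the market-clearing price, it is binding.
At P = 38: Qd = 43 - 38 = 5 and Qs = 38 - 3 = 35.
Producer surplus without the control is ½ · (23 - 3) · 20 = 200.
With the floor, 5 units are sold at 38. The supply price at Q = 5 is 8, so PS = ½ · [(38 - 3) + (38 - 8)] · 5 = 162.5.
Change in producer surplus = 162.5 - 200 = -37.5.

-37.5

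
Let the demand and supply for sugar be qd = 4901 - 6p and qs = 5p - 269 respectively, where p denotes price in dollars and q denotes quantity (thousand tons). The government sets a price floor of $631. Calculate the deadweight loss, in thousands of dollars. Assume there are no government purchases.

In a free market, 4901 - 6p = 5p - 269 gives the equilibrium p* = 470, q* = 2081.
Because the floor (631) lies above the market-clearing price, it is binding.
At p = 631: qd = 4901 - 6·631 = 1115 and qs = 5·631 - 269 = 2886.
Quantity traded falls to 1115. At q = 1115 the demand price is (4901 - 1115)/6 = 631 and the supply price is (269 + 1115)/5 = 276.8.
Deadweight loss = ½ · (631 - 276.8) · (2081 - 1115) = ½ · 354.2 · 966 = 171078.6.

171078.6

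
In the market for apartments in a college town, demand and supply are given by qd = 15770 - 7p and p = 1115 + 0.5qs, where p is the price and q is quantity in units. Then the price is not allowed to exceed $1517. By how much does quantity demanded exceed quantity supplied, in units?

4347

Rearranging supply gives qs = 2p - 2230. Without the control the market clears where 15770 - 7p = 2p - 2230, i.e. p* = 2000 and q* = 1770.
The ceiling of 1517 is below the equilibrium price 2000, so it binds.
At p = 1517: qd = 15770 - 7·1517 = 5151 and qs = 2·1517 - 2230 = 804.
Shortage = qd - qs = 5151 - 804 = 4347.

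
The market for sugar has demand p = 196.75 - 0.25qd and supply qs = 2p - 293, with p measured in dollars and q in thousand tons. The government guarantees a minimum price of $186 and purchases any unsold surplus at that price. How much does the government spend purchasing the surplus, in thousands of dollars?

Rearranging demand gives qd = 787 - 4p. Without the control the market clears where 787 - 4p = 2p - 293, i.e. p* = 180 and q* = 67.
Because the floor (186) lies above the market-clearing price, it is binding.
At p = 186: qd = 787 - 4·186 = 43 and qs = 2·186 - 293 = 79.
Surplus = qs - qd = 36.
Government expenditure = surplus × support price = 36 × 186 = 6696.

6696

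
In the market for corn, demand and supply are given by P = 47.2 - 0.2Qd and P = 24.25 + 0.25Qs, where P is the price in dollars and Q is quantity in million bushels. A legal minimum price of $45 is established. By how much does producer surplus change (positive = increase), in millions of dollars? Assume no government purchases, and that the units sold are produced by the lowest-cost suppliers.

Rearranging demand gives Qd = 236 - 5P; rearranging supply gives Qs = 4P - 97. Without the control the market clears where 236 - 5P = 4P - 97, i.e. P* = 37 and Q* = 51.
Because the floor (45) lies above the market-clearing price, it is binding.
At P = 45: Qd = 236 - 5·45 = 11 and Qs = 4·45 - 97 = 83.
Producer surplus without the control is ½ · (37 - 24.25) · 51 = 325.125.
With the floor, 11 units are sold at 45. The supply price at Q = 11 is 27, so PS = ½ · [(45 - 24.25) + (45 - 27)] · 11 = 213.125.
Change in producer surplus = 213.125 - 325.125 = -112.

-112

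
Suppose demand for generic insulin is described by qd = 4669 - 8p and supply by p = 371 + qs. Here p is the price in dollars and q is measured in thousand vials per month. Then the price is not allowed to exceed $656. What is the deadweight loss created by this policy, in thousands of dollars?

0

Rearranging supply gives qs = p - 371. In a free market, 4669 - 8p = p - 371 gives the equilibrium p* = 560, q* = 189.
The ceiling of 656 is above the equilibrium price 560, so it is not binding; the market clears at p* = 560, q* = 189.
Since the control does not bind, no trades are prevented and deadweight loss is zero.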